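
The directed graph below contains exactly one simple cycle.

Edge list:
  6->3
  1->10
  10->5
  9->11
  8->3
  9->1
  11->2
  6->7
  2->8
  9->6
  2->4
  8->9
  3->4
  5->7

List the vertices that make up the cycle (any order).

2, 8, 9, 11

DFS with gray/black marking from 9:
9 gray
  6 gray
    3 gray
      4 gray
      4 black
    3 black
    7 gray
    7 black
  6 black
  1 gray
    10 gray
      5 gray
        5→7: 7 black — skip
      5 black
    10 black
  1 black
  11 gray
    2 gray
      2→4: 4 black — skip
      8 gray
        8→3: 3 black — skip
        8→9: 9 is gray → back edge
Back edge closes the cycle 9 → 11 → 2 → 8 → 9; its vertices are {2, 8, 9, 11}.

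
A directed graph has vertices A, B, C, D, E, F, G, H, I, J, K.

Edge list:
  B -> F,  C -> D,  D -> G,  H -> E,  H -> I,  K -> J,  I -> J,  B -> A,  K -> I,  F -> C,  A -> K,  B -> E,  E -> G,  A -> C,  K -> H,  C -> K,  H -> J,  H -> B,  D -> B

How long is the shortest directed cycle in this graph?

4

For each vertex v, BFS finds the shortest path from v back to v.
The shortest such closed walk is A → K → H → B → A, length 4.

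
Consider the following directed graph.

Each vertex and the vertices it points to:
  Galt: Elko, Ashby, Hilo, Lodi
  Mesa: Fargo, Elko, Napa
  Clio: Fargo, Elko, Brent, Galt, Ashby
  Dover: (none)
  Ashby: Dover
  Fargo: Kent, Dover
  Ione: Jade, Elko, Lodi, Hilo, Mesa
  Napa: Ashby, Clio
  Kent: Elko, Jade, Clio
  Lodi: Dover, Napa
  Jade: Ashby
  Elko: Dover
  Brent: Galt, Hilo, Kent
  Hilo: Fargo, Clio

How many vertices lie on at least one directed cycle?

A vertex is on a directed cycle iff it belongs to a strongly connected component of size ≥ 2 (or has a self-loop).
The vertices on cycles are {Clio, Galt, Hilo, Kent, Lodi, Napa, Brent, Fargo} — 8 in total.

8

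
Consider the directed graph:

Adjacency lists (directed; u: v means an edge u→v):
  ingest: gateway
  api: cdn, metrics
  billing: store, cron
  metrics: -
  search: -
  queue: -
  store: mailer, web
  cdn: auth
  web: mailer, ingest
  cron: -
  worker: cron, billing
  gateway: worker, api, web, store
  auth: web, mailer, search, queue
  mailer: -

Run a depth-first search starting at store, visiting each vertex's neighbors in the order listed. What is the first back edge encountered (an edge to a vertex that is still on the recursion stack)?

billing→store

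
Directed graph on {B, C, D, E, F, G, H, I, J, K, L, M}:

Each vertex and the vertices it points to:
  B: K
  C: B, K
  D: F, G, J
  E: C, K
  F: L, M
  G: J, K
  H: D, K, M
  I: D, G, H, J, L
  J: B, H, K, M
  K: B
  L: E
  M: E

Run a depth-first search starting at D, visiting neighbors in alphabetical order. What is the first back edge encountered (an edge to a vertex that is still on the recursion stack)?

K->B

DFS from D (visiting neighbors in alphabetical order); mark gray on enter, black on exit:
D gray
  F gray
    L gray
      E gray
        C gray
          B gray
            K gray
              K→B: B is gray → back edge
First back edge: K → B.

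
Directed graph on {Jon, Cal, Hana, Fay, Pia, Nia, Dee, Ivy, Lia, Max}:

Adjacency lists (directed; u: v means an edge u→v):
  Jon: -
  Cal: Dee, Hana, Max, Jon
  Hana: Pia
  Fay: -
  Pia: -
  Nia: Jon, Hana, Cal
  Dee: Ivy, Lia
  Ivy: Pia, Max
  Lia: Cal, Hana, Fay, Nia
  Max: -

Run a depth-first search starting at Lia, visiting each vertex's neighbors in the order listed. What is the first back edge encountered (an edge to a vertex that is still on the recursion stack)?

DFS from Lia (visiting each vertex's neighbors in the order listed); mark gray on enter, black on exit:
Lia gray
  Cal gray
    Dee gray
      Ivy gray
        Pia gray
        Pia black
        Max gray
        Max black
      Ivy black
      Dee→Lia: Lia is gray → back edge
First back edge: Dee → Lia.

Dee→Lia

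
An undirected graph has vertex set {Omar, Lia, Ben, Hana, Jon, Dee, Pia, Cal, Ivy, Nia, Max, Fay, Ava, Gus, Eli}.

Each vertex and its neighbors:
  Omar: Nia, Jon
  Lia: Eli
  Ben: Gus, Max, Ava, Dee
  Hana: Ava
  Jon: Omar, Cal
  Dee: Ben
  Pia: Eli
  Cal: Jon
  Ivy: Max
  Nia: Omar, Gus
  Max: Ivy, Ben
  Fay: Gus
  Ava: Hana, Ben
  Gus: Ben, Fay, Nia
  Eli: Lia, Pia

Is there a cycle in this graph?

DFS, tracking each vertex's parent; an edge to a visited non-parent vertex closes a cycle.
Start from Eli:
visit Eli (parent –)
  visit Lia (parent Eli)
    Lia–Eli: parent, skip
  visit Pia (parent Eli)
    Pia–Eli: parent, skip
visit Omar (parent –)
  visit Nia (parent Omar)
    Nia–Omar: parent, skip
    visit Gus (parent Nia)
      visit Ben (parent Gus)
        Ben–Gus: parent, skip
        visit Max (parent Ben)
          visit Ivy (parent Max)
            Ivy–Max: parent, skip
          Max–Ben: parent, skip
        visit Ava (parent Ben)
          visit Hana (parent Ava)
            Hana–Ava: parent, skip
          Ava–Ben: parent, skip
        visit Dee (parent Ben)
          Dee–Ben: parent, skip
      visit Fay (parent Gus)
        Fay–Gus: parent, skip
      Gus–Nia: parent, skip
  visit Jon (parent Omar)
    Jon–Omar: parent, skip
    visit Cal (parent Jon)
      Cal–Jon: parent, skip
No non-parent visited neighbor found — the graph is a forest.

No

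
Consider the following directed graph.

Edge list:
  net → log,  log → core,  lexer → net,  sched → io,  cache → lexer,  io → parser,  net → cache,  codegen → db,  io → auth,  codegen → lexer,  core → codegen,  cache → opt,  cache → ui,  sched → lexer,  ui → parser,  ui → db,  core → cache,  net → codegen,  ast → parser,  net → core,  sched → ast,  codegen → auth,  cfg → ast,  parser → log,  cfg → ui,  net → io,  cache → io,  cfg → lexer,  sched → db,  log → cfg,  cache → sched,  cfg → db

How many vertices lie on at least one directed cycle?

A vertex is on a directed cycle iff it belongs to a strongly connected component of size ≥ 2 (or has a self-loop).
The vertices on cycles are {io, ui, ast, cfg, log, net, core, cache, lexer, sched, parser, codegen} — 12 in total.

12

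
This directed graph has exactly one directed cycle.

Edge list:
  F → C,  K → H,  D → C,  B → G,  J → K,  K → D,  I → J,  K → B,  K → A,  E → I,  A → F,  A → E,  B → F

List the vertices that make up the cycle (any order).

DFS with gray/black marking from J:
J gray
  K gray
    D gray
      C gray
      C black
    D black
    A gray
      F gray
        F→C: C black — skip
      F black
      E gray
        I gray
          I→J: J is gray → back edge
Back edge closes the cycle J → K → A → E → I → J; its vertices are {A, E, I, J, K}.

A, E, I, J, K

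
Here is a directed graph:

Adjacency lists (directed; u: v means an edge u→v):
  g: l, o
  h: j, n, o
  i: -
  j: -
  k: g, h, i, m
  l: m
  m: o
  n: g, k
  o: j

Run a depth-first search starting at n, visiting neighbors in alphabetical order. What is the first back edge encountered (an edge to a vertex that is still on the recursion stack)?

DFS from n (visiting neighbors in alphabetical order); mark gray on enter, black on exit:
n gray
  g gray
    l gray
      m gray
        o gray
          j gray
          j black
        o black
      m black
    l black
    g→o: o black — skip
  g black
  k gray
    k→g: g black — skip
    h gray
      h→j: j black — skip
      h→n: n is gray → back edge
First back edge: h → n.

h->n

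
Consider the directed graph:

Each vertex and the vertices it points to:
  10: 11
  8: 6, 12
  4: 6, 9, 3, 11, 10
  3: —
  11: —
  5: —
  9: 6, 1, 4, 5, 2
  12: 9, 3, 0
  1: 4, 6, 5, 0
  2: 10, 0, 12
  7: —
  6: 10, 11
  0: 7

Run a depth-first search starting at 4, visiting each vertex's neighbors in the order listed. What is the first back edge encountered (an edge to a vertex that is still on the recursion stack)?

DFS from 4 (visiting each vertex's neighbors in the order listed); mark gray on enter, black on exit:
4 gray
  6 gray
    10 gray
      11 gray
      11 black
    10 black
    6→11: 11 black — skip
  6 black
  9 gray
    9→6: 6 black — skip
    1 gray
      1→4: 4 is gray → back edge
First back edge: 1 → 4.

1->4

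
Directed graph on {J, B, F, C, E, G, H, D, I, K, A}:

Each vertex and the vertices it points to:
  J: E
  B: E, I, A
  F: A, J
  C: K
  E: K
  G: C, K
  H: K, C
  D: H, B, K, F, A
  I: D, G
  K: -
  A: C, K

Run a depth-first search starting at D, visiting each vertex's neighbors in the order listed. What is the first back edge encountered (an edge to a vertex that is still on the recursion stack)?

DFS from D (visiting each vertex's neighbors in the order listed); mark gray on enter, black on exit:
D gray
  H gray
    K gray
    K black
    C gray
      C→K: K black — skip
    C black
  H black
  B gray
    E gray
      E→K: K black — skip
    E black
    I gray
      I→D: D is gray → back edge
First back edge: I → D.

I->D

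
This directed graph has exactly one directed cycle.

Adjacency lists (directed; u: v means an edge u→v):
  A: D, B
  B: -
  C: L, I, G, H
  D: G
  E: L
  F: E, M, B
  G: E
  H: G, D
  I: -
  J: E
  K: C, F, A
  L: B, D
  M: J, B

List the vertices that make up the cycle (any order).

D, E, G, L

DFS with gray/black marking from L:
L gray
  B gray
  B black
  D gray
    G gray
      E gray
        E→L: L is gray → back edge
Back edge closes the cycle L → D → G → E → L; its vertices are {D, E, G, L}.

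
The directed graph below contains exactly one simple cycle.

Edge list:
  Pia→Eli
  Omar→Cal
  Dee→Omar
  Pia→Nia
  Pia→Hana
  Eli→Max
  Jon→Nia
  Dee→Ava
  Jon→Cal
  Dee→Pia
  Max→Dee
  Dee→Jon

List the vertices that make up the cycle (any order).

Dee, Eli, Max, Pia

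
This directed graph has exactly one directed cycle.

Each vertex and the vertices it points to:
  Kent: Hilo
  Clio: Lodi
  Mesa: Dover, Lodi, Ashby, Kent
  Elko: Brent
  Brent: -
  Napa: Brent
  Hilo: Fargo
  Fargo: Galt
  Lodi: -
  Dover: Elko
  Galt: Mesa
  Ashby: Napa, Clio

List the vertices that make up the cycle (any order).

DFS with gray/black marking from Galt:
Galt gray
  Mesa gray
    Dover gray
      Elko gray
        Brent gray
        Brent black
      Elko black
    Dover black
    Lodi gray
    Lodi black
    Ashby gray
      Napa gray
        Napa→Brent: Brent black — skip
      Napa black
      Clio gray
        Clio→Lodi: Lodi black — skip
      Clio black
    Ashby black
    Kent gray
      Hilo gray
        Fargo gray
          Fargo→Galt: Galt is gray → back edge
Back edge closes the cycle Galt → Mesa → Kent → Hilo → Fargo → Galt; its vertices are {Galt, Hilo, Kent, Mesa, Fargo}.

Galt, Hilo, Kent, Mesa, Fargo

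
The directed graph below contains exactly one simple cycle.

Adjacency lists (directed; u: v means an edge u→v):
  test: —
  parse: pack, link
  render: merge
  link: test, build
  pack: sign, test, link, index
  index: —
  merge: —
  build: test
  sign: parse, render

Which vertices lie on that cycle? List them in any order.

pack, sign, parse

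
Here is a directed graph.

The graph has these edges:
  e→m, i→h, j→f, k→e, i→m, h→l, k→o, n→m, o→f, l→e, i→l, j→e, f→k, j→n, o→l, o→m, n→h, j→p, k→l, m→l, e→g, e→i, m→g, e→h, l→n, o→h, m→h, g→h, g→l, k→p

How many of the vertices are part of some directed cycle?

10

A vertex is on a directed cycle iff it belongs to a strongly connected component of size ≥ 2 (or has a self-loop).
The vertices on cycles are {e, f, g, h, i, k, l, m, n, o} — 10 in total.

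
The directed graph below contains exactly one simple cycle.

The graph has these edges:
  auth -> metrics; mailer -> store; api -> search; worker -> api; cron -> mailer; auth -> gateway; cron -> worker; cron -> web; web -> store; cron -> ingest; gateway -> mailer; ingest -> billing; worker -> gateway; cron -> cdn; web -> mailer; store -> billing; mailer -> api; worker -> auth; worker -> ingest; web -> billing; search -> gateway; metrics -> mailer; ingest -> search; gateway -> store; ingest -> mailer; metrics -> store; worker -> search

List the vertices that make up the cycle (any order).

DFS with gray/black marking from api:
api gray
  search gray
    gateway gray
      mailer gray
        store gray
          billing gray
          billing black
        store black
        mailer→api: api is gray → back edge
Back edge closes the cycle api → search → gateway → mailer → api; its vertices are {api, mailer, search, gateway}.

api, mailer, search, gateway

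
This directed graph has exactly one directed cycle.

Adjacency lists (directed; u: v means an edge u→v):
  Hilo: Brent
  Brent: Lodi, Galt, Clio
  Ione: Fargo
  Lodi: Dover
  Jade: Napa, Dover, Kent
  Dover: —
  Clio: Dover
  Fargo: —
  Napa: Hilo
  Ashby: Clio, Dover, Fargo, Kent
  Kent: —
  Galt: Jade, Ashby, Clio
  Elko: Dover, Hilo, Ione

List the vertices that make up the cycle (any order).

Galt, Hilo, Jade, Napa, Brent

DFS with gray/black marking from Hilo:
Hilo gray
  Brent gray
    Lodi gray
      Dover gray
      Dover black
    Lodi black
    Galt gray
      Jade gray
        Napa gray
          Napa→Hilo: Hilo is gray → back edge
Back edge closes the cycle Hilo → Brent → Galt → Jade → Napa → Hilo; its vertices are {Galt, Hilo, Jade, Napa, Brent}.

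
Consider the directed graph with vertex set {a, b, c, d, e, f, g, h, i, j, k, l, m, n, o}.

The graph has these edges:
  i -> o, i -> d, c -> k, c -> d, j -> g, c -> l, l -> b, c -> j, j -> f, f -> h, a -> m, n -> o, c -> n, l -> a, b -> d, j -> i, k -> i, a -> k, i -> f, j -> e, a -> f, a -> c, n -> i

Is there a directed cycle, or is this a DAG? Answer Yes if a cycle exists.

DFS with white/gray/black marking, starting from a:
a gray
  k gray
    i gray
      d gray
      d black
      f gray
        h gray
        h black
      f black
      o gray
      o black
    i black
  k black
  c gray
    l gray
      b gray
        b→d: d black — skip
      b black
      l→a: a is gray → back edge
Back edge found, so a cycle exists: a → c → l → a.

Yes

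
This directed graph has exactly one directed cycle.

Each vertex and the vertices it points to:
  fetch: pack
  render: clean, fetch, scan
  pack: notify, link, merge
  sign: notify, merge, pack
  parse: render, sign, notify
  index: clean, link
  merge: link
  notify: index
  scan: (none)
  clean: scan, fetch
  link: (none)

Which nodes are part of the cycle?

pack, clean, fetch, index, notify

DFS with gray/black marking from notify:
notify gray
  index gray
    clean gray
      scan gray
      scan black
      fetch gray
        pack gray
          pack→notify: notify is gray → back edge
Back edge closes the cycle notify → index → clean → fetch → pack → notify; its vertices are {pack, clean, fetch, index, notify}.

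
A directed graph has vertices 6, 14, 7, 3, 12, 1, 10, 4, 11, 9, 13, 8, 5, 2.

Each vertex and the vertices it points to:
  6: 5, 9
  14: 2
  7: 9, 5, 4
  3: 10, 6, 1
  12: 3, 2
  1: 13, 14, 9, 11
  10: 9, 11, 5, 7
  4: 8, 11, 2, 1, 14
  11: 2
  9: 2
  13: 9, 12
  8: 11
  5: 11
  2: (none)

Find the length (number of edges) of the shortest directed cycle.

For each vertex v, BFS finds the shortest path from v back to v.
The shortest such closed walk is 3 → 1 → 13 → 12 → 3, length 4.

4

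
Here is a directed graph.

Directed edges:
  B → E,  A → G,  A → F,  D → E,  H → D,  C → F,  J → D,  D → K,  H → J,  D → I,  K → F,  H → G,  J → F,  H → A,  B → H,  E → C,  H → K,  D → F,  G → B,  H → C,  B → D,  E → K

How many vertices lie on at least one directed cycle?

4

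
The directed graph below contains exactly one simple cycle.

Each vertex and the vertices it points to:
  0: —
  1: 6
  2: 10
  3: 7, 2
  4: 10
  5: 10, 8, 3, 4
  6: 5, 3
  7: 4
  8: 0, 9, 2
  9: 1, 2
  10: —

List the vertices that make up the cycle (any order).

1, 5, 6, 8, 9

DFS with gray/black marking from 6:
6 gray
  5 gray
    10 gray
    10 black
    8 gray
      0 gray
      0 black
      9 gray
        1 gray
          1→6: 6 is gray → back edge
Back edge closes the cycle 6 → 5 → 8 → 9 → 1 → 6; its vertices are {1, 5, 6, 8, 9}.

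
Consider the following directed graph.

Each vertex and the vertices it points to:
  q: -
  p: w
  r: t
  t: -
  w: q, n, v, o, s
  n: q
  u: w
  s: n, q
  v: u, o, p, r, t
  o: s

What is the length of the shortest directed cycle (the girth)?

3

For each vertex v, BFS finds the shortest path from v back to v.
The shortest such closed walk is u → w → v → u, length 3.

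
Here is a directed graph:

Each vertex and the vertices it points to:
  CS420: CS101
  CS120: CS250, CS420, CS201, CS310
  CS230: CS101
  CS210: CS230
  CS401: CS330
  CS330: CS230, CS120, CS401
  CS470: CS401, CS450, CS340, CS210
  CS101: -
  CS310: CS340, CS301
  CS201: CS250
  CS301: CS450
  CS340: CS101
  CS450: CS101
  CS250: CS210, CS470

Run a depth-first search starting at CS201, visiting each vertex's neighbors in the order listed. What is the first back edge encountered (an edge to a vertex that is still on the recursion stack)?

CS120→CS250

DFS from CS201 (visiting each vertex's neighbors in the order listed); mark gray on enter, black on exit:
CS201 gray
  CS250 gray
    CS210 gray
      CS230 gray
        CS101 gray
        CS101 black
      CS230 black
    CS210 black
    CS470 gray
      CS401 gray
        CS330 gray
          CS330→CS230: CS230 black — skip
          CS120 gray
            CS120→CS250: CS250 is gray → back edge
First back edge: CS120 → CS250.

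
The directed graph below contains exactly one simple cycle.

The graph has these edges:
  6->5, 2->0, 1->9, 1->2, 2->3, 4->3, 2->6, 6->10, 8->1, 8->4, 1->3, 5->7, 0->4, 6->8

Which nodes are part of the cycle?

1, 2, 6, 8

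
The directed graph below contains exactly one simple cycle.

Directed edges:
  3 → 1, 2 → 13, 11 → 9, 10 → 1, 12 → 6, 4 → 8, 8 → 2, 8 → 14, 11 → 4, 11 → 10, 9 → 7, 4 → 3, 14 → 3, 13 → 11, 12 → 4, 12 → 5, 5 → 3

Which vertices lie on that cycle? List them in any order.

2, 4, 8, 11, 13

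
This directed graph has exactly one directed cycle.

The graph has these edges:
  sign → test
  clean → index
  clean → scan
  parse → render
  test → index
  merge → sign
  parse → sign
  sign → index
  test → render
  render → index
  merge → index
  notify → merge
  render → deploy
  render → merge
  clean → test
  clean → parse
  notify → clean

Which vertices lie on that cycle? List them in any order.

sign, test, merge, render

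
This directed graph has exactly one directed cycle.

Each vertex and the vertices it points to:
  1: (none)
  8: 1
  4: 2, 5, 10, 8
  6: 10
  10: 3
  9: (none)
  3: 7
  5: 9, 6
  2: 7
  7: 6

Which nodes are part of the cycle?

3, 6, 7, 10

DFS with gray/black marking from 10:
10 gray
  3 gray
    7 gray
      6 gray
        6→10: 10 is gray → back edge
Back edge closes the cycle 10 → 3 → 7 → 6 → 10; its vertices are {3, 6, 7, 10}.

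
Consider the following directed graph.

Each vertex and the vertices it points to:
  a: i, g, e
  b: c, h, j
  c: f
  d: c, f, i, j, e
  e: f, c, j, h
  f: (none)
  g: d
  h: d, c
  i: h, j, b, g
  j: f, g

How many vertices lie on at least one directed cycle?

7

A vertex is on a directed cycle iff it belongs to a strongly connected component of size ≥ 2 (or has a self-loop).
The vertices on cycles are {b, d, e, g, h, i, j} — 7 in total.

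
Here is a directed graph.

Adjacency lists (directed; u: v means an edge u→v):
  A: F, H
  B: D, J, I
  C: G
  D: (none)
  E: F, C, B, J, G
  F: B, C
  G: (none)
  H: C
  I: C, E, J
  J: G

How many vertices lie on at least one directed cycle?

A vertex is on a directed cycle iff it belongs to a strongly connected component of size ≥ 2 (or has a self-loop).
The vertices on cycles are {B, E, F, I} — 4 in total.

4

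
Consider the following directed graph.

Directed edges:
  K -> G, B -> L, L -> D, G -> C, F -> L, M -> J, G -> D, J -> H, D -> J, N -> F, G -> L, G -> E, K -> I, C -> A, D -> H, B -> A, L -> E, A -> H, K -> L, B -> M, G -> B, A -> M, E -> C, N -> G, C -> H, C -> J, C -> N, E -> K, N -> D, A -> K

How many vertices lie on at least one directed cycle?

A vertex is on a directed cycle iff it belongs to a strongly connected component of size ≥ 2 (or has a self-loop).
The vertices on cycles are {A, B, C, E, F, G, K, L, N} — 9 in total.

9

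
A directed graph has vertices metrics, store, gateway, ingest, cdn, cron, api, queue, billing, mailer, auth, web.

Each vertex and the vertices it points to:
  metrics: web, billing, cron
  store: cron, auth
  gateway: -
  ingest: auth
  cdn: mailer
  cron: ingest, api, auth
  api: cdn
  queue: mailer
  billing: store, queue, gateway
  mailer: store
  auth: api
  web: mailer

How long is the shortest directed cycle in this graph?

5

For each vertex v, BFS finds the shortest path from v back to v.
The shortest such closed walk is cron → api → cdn → mailer → store → cron, length 5.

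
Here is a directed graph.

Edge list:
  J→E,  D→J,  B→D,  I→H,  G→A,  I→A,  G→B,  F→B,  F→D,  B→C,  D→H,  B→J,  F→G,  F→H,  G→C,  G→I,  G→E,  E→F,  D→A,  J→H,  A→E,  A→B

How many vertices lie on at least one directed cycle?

A vertex is on a directed cycle iff it belongs to a strongly connected component of size ≥ 2 (or has a self-loop).
The vertices on cycles are {A, B, D, E, F, G, I, J} — 8 in total.

8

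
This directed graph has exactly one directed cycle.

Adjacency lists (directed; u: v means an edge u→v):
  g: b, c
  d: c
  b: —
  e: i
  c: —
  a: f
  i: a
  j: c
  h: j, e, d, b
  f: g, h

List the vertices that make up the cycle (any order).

a, e, f, h, i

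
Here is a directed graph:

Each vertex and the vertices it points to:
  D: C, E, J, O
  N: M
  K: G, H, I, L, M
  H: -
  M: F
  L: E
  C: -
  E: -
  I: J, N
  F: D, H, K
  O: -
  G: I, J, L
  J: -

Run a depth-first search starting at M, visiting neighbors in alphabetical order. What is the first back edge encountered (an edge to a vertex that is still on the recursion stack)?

DFS from M (visiting neighbors in alphabetical order); mark gray on enter, black on exit:
M gray
  F gray
    D gray
      C gray
      C black
      E gray
      E black
      J gray
      J black
      O gray
      O black
    D black
    H gray
    H black
    K gray
      G gray
        I gray
          I→J: J black — skip
          N gray
            N→M: M is gray → back edge
First back edge: N → M.

N->M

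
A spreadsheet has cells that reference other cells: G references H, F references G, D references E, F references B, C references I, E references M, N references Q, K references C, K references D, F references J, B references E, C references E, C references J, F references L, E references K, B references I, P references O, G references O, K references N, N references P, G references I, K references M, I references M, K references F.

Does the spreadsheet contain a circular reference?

Yes

DFS with white/gray/black marking, starting from H:
H gray
H black
B gray
  E gray
    K gray
      N gray
        P gray
          O gray
          O black
        P black
        Q gray
        Q black
      N black
      D gray
        D→E: E is gray → back edge
Back edge found, so a cycle exists: E → K → D → E.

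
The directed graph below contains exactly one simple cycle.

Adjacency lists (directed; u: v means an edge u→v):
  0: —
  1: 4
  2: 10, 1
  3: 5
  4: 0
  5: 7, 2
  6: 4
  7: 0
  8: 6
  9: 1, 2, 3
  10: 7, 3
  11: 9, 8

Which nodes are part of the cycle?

2, 3, 5, 10

DFS with gray/black marking from 3:
3 gray
  5 gray
    7 gray
      0 gray
      0 black
    7 black
    2 gray
      10 gray
        10→7: 7 black — skip
        10→3: 3 is gray → back edge
Back edge closes the cycle 3 → 5 → 2 → 10 → 3; its vertices are {2, 3, 5, 10}.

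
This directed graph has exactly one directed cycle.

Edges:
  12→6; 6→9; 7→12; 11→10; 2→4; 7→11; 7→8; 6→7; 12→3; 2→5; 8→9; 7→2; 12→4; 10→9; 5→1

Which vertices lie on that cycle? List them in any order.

DFS with gray/black marking from 7:
7 gray
  12 gray
    4 gray
    4 black
    3 gray
    3 black
    6 gray
      9 gray
      9 black
      6→7: 7 is gray → back edge
Back edge closes the cycle 7 → 12 → 6 → 7; its vertices are {6, 7, 12}.

6, 7, 12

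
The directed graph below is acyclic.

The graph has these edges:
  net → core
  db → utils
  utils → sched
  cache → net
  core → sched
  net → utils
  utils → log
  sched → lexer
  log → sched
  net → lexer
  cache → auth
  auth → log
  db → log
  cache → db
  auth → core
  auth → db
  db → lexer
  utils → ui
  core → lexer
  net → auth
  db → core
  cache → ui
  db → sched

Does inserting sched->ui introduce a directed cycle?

Adding sched→ui creates a cycle iff ui can already reach sched.
Explore from ui: no path reaches sched. The graph stays acyclic.

No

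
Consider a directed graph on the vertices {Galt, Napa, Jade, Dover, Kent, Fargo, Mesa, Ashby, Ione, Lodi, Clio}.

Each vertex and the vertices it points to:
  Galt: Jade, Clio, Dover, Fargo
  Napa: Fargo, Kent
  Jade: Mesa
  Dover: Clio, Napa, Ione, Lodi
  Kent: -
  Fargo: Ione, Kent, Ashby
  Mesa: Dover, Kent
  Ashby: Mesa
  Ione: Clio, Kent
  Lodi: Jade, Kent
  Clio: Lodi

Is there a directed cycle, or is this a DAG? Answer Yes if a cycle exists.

Yes

DFS with white/gray/black marking, starting from Galt:
Galt gray
  Jade gray
    Mesa gray
      Dover gray
        Clio gray
          Lodi gray
            Lodi→Jade: Jade is gray → back edge
Back edge found, so a cycle exists: Jade → Mesa → Dover → Clio → Lodi → Jade.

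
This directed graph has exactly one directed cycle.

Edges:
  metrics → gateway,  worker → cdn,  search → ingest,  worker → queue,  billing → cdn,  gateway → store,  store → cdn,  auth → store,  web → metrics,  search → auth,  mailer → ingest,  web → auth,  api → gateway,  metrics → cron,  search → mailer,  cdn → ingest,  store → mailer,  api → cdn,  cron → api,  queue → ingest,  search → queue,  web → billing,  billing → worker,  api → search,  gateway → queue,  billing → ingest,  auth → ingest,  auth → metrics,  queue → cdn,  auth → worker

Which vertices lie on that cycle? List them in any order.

DFS with gray/black marking from auth:
auth gray
  ingest gray
  ingest black
  worker gray
    cdn gray
      cdn→ingest: ingest black — skip
    cdn black
    queue gray
      queue→cdn: cdn black — skip
      queue→ingest: ingest black — skip
    queue black
  worker black
  metrics gray
    gateway gray
      gateway→queue: queue black — skip
      store gray
        store→cdn: cdn black — skip
        mailer gray
          mailer→ingest: ingest black — skip
        mailer black
      store black
    gateway black
    cron gray
      api gray
        api→cdn: cdn black — skip
        api→gateway: gateway black — skip
        search gray
          search→ingest: ingest black — skip
          search→mailer: mailer black — skip
          search→queue: queue black — skip
          search→auth: auth is gray → back edge
Back edge closes the cycle auth → metrics → cron → api → search → auth; its vertices are {api, auth, cron, search, metrics}.

api, auth, cron, search, metrics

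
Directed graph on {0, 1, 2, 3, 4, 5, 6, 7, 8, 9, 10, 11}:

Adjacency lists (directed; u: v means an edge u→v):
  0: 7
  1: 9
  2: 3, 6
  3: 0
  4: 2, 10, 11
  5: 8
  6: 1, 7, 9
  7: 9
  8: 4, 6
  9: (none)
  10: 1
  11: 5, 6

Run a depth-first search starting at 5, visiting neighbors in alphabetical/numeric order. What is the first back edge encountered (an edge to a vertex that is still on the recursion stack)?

DFS from 5 (visiting neighbors in alphabetical/numeric order); mark gray on enter, black on exit:
5 gray
  8 gray
    4 gray
      2 gray
        3 gray
          0 gray
            7 gray
              9 gray
              9 black
            7 black
          0 black
        3 black
        6 gray
          1 gray
            1→9: 9 black — skip
          1 black
          6→7: 7 black — skip
          6→9: 9 black — skip
        6 black
      2 black
      10 gray
        10→1: 1 black — skip
      10 black
      11 gray
        11→5: 5 is gray → back edge
First back edge: 11 → 5.

11→5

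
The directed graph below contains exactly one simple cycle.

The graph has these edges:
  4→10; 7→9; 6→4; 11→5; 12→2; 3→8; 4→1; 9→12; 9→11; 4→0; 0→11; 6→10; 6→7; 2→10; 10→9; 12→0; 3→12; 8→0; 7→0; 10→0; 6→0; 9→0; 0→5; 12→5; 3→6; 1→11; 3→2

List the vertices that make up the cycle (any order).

DFS with gray/black marking from 2:
2 gray
  10 gray
    9 gray
      11 gray
        5 gray
        5 black
      11 black
      0 gray
        0→5: 5 black — skip
        0→11: 11 black — skip
      0 black
      12 gray
        12→2: 2 is gray → back edge
Back edge closes the cycle 2 → 10 → 9 → 12 → 2; its vertices are {2, 9, 10, 12}.

2, 9, 10, 12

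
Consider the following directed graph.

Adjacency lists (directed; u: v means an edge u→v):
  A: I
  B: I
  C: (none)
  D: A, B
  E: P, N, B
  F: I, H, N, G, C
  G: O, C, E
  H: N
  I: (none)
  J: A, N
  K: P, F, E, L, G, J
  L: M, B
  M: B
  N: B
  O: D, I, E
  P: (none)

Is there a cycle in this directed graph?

No

DFS with white/gray/black marking, starting from L:
L gray
  M gray
    B gray
      I gray
      I black
    B black
  M black
  L→B: B black — skip
L black
A gray
  A→I: I black — skip
A black
C gray
C black
D gray
  D→A: A black — skip
  D→B: B black — skip
D black
E gray
  P gray
  P black
  N gray
    N→B: B black — skip
  N black
  E→B: B black — skip
E black
F gray
  F→I: I black — skip
  H gray
    H→N: N black — skip
  H black
  F→N: N black — skip
  G gray
    O gray
      O→D: D black — skip
      O→I: I black — skip
      O→E: E black — skip
    O black
    G→C: C black — skip
    G→E: E black — skip
  G black
  F→C: C black — skip
F black
J gray
  J→A: A black — skip
  J→N: N black — skip
J black
K gray
  K→P: P black — skip
  K→F: F black — skip
  K→E: E black — skip
  K→L: L black — skip
  K→G: G black — skip
  K→J: J black — skip
K black
Every edge goes to a white or black vertex — no back edge, so the graph is acyclic.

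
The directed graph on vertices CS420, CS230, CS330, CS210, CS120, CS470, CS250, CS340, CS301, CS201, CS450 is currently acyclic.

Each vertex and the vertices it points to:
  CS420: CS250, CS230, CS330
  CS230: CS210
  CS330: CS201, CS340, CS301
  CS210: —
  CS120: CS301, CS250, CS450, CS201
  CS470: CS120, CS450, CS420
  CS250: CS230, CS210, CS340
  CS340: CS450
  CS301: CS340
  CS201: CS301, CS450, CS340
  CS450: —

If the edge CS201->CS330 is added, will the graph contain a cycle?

Adding CS201→CS330 creates a cycle iff CS330 can already reach CS201.
Path from CS330: CS330 → CS201.
So CS330 → … → CS201 → CS330 is a cycle.

Yes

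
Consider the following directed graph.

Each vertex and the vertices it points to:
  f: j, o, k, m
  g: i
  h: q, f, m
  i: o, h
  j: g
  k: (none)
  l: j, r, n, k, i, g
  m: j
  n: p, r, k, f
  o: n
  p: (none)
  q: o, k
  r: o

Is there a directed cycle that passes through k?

No

k lies on a cycle iff there is a path from k back to itself.
Exploring from k, it never reaches itself; equivalently, its strongly connected component is a singleton.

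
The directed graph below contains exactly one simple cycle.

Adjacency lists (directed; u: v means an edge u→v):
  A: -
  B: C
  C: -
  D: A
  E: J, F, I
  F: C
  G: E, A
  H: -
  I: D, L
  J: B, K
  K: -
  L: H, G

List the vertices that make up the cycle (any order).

E, G, I, L

DFS with gray/black marking from E:
E gray
  J gray
    B gray
      C gray
      C black
    B black
    K gray
    K black
  J black
  F gray
    F→C: C black — skip
  F black
  I gray
    D gray
      A gray
      A black
    D black
    L gray
      H gray
      H black
      G gray
        G→E: E is gray → back edge
Back edge closes the cycle E → I → L → G → E; its vertices are {E, G, I, L}.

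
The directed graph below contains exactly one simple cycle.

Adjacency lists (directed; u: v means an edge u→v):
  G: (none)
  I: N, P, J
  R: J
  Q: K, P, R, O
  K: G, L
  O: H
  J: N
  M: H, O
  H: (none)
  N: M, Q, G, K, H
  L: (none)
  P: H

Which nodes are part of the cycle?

DFS with gray/black marking from N:
N gray
  M gray
    H gray
    H black
    O gray
      O→H: H black — skip
    O black
  M black
  Q gray
    K gray
      G gray
      G black
      L gray
      L black
    K black
    P gray
      P→H: H black — skip
    P black
    R gray
      J gray
        J→N: N is gray → back edge
Back edge closes the cycle N → Q → R → J → N; its vertices are {J, N, Q, R}.

J, N, Q, R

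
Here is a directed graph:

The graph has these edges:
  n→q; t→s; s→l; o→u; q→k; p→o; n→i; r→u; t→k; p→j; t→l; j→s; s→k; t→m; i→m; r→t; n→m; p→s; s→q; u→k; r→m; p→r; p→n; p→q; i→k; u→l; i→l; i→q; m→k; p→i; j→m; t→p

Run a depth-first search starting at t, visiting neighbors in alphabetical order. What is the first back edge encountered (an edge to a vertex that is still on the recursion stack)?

r→t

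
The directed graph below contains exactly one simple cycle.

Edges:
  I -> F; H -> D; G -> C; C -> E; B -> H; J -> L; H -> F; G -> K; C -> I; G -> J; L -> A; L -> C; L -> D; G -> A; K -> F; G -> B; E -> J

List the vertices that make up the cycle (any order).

C, E, J, L

DFS with gray/black marking from C:
C gray
  I gray
    F gray
    F black
  I black
  E gray
    J gray
      L gray
        D gray
        D black
        L→C: C is gray → back edge
Back edge closes the cycle C → E → J → L → C; its vertices are {C, E, J, L}.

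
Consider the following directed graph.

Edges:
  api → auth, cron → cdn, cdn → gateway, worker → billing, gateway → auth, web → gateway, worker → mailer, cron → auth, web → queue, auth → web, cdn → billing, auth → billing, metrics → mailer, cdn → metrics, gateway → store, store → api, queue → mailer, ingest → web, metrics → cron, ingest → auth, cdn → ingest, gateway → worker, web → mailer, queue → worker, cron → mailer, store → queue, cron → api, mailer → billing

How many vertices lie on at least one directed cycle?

8

A vertex is on a directed cycle iff it belongs to a strongly connected component of size ≥ 2 (or has a self-loop).
The vertices on cycles are {api, cdn, web, auth, cron, store, gateway, metrics} — 8 in total.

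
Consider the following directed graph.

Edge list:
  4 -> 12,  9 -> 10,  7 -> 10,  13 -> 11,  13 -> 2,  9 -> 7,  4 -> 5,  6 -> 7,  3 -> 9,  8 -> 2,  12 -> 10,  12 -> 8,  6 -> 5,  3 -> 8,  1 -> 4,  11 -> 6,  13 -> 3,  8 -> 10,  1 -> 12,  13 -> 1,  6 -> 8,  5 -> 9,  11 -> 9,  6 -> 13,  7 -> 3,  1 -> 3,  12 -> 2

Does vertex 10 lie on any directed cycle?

No

10 lies on a cycle iff there is a path from 10 back to itself.
Exploring from 10, it never reaches itself; equivalently, its strongly connected component is a singleton.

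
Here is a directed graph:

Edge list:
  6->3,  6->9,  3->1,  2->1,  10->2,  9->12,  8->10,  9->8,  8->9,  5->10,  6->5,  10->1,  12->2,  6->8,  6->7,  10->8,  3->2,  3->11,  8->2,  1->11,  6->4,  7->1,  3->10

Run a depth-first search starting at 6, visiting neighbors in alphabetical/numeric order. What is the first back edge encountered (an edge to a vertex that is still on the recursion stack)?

DFS from 6 (visiting neighbors in alphabetical/numeric order); mark gray on enter, black on exit:
6 gray
  3 gray
    1 gray
      11 gray
      11 black
    1 black
    2 gray
      2→1: 1 black — skip
    2 black
    10 gray
      10→1: 1 black — skip
      10→2: 2 black — skip
      8 gray
        8→2: 2 black — skip
        9 gray
          9→8: 8 is gray → back edge
First back edge: 9 → 8.

9→8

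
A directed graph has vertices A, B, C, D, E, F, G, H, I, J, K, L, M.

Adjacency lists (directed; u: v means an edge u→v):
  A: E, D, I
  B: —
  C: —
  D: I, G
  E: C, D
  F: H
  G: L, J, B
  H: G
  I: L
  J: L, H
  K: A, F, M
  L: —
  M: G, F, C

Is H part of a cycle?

H is on a cycle iff H can reach itself via ≥1 edge.
H → G → J → H — yes.

Yes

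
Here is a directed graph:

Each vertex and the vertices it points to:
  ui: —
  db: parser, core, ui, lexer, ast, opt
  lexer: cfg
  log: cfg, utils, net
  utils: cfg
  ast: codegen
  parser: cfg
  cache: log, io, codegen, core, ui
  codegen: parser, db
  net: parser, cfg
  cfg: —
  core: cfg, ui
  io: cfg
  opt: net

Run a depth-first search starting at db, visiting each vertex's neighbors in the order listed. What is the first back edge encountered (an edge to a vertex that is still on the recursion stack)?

codegen→db

DFS from db (visiting each vertex's neighbors in the order listed); mark gray on enter, black on exit:
db gray
  parser gray
    cfg gray
    cfg black
  parser black
  core gray
    core→cfg: cfg black — skip
    ui gray
    ui black
  core black
  db→ui: ui black — skip
  lexer gray
    lexer→cfg: cfg black — skip
  lexer black
  ast gray
    codegen gray
      codegen→parser: parser black — skip
      codegen→db: db is gray → back edge
First back edge: codegen → db.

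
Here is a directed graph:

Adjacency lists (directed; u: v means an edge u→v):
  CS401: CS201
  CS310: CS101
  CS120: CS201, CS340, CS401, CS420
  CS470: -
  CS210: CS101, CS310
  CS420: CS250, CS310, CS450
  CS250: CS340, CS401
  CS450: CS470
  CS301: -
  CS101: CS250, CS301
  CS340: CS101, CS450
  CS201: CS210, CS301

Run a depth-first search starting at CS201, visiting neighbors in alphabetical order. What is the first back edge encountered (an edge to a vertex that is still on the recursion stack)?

DFS from CS201 (visiting neighbors in alphabetical order); mark gray on enter, black on exit:
CS201 gray
  CS210 gray
    CS101 gray
      CS250 gray
        CS340 gray
          CS340→CS101: CS101 is gray → back edge
First back edge: CS340 → CS101.

CS340→CS101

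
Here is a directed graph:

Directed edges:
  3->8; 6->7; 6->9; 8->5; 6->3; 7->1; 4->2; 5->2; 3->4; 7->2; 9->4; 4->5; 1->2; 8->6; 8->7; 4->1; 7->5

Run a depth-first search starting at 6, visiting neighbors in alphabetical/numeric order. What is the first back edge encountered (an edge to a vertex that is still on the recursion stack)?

DFS from 6 (visiting neighbors in alphabetical/numeric order); mark gray on enter, black on exit:
6 gray
  3 gray
    4 gray
      1 gray
        2 gray
        2 black
      1 black
      4→2: 2 black — skip
      5 gray
        5→2: 2 black — skip
      5 black
    4 black
    8 gray
      8→5: 5 black — skip
      8→6: 6 is gray → back edge
First back edge: 8 → 6.

8->6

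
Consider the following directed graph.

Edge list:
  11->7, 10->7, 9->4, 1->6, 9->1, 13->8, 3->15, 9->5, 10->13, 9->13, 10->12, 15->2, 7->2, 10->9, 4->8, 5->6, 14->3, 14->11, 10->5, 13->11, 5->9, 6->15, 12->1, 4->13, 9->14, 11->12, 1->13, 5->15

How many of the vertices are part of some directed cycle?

A vertex is on a directed cycle iff it belongs to a strongly connected component of size ≥ 2 (or has a self-loop).
The vertices on cycles are {1, 5, 9, 11, 12, 13} — 6 in total.

6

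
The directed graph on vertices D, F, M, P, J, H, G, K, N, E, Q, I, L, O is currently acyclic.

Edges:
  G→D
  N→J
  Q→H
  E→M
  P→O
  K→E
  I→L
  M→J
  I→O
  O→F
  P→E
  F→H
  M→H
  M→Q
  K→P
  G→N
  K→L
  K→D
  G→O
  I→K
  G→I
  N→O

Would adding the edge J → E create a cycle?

Adding J→E creates a cycle iff E can already reach J.
Path from E: E → M → J.
So E → … → J → E is a cycle.

Yes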